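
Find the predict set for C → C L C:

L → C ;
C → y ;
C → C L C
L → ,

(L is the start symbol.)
PREDICT(C → C L C) = (FIRST(RHS) \ {ε}) ∪ (FOLLOW(C) if ε ∈ FIRST(RHS), i.e. RHS ⇒* ε)
FIRST(C) = { 'y' }
FIRST(C L C) = { 'y' }
ε ∉ FIRST(C L C), so FOLLOW(C) is not added.
PREDICT(C → C L C) = { 'y' }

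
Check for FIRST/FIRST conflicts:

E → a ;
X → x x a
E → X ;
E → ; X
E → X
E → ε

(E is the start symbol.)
A FIRST/FIRST conflict occurs when two productions N → α and N → β for the same non-terminal have FIRST(α) ∩ FIRST(β) ≠ ∅ (with ε ∈ FIRST of a nullable right-hand side, so two nullable alternatives also conflict).

FIRST sets of the non-terminals at (or reachable through a nullable prefix from) the front of some alternative:
  FIRST(X) = { 'x' }

Productions for E:
  E → a ;: FIRST = { 'a' }
  E → X ;: FIRST = { 'x' }
  E → ; X: FIRST = { ';' }
  E → X: FIRST = { 'x' }
  E → ε: FIRST = { ε }
X has only one production, so no FIRST/FIRST conflict is possible there.

Conflict for E: E → X ; and E → X
  Overlap: { 'x' }

Answer: Yes. E → X ';' / E → X on { 'x' }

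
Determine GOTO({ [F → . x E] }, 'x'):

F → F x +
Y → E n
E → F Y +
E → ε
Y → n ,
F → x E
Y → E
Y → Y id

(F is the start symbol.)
{ [E → . F Y +], [E → .], [F → . F x +], [F → . x E], [F → x . E] }

GOTO(I, 'x') = CLOSURE({ [A → αX.β] : [A → α.Xβ] ∈ I, X = 'x' })

Items with dot before 'x', with the dot advanced:
  [F → . x E] → [F → x . E]
Closure of the advanced items:
  [F → x . E] has the dot before E: add [E → . F Y +], [E → .]
  [E → . F Y +] has the dot before F: add [F → . F x +], [F → . x E]

GOTO = { [E → . F Y +], [E → .], [F → . F x +], [F → . x E], [F → x . E] }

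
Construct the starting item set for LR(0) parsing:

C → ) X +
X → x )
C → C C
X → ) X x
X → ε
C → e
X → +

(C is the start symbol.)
First, augment the grammar with C' → C
I₀ = CLOSURE({ [C' → . C] }):
  [C' → . C] has the dot before C: add [C → . ) X +], [C → . C C], [C → . e]
No further items can be added.

I₀ = { [C → . ) X +], [C → . C C], [C → . e], [C' → . C] }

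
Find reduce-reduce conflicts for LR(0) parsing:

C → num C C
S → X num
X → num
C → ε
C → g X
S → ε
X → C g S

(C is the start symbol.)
Yes — I8: [C → .] vs [X → num .]; I9: [C → .] vs [S → .]

A reduce-reduce conflict occurs when an LR(0) state has two complete items [A → α .] and [B → β .] — both call for a reduction, and with no lookahead the parser cannot choose between them.

Augment with C' → C and build the canonical LR(0) collection (I0 = CLOSURE({[C' → . C]}), then GOTO on every symbol after a dot until no new states appear). It has 13 states:
  I0: { [C → . g X], [C → . num C C], [C → .], [C' → . C] }  — shift, reduce
  I1: { [C' → C .] }  — accept
  I2: { [C → . g X], [C → . num C C], [C → .], [C → g . X], [X → . C g S], [X → . num] }  — shift, reduce
  I3: { [C → . g X], [C → . num C C], [C → .], [C → num . C C] }  — shift, reduce
  I4: { [C → . g X], [C → . num C C], [C → .], [C → num C . C] }  — shift, reduce
  I5: { [C → num C C .] }  — reduce
  I6: { [X → C . g S] }  — shift
  I7: { [C → g X .] }  — reduce
  I8: { [C → . g X], [C → . num C C], [C → .], [C → num . C C], [X → num .] }  — shift, 2 reduces
  I9: { [C → . g X], [C → . num C C], [C → .], [S → . X num], [S → .], [X → . C g S], [X → . num], [X → C g . S] }  — shift, 2 reduces
  I10: { [X → C g S .] }  — reduce
  I11: { [S → X . num] }  — shift
  I12: { [S → X num .] }  — reduce

I8 contains complete items [C → .], [X → num .] — reduce-reduce conflict.
I9 contains complete items [C → .], [S → .] — reduce-reduce conflict.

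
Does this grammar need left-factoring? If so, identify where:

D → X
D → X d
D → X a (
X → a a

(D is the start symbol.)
Left-factoring is needed when two productions for the same non-terminal
share a common prefix on the right-hand side.

Productions for D:
  D → X
  D → X d
  D → X a (

Found common prefix 'X' in productions for D

Answer: Yes, D has productions with common prefix 'X'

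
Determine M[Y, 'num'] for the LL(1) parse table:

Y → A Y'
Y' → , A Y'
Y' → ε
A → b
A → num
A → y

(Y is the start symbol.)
To find M[Y, 'num'], we find productions for Y where 'num' is in the predict set (PREDICT(N → α) = (FIRST(α) \ {ε}) ∪ (FOLLOW(N) if α ⇒* ε)).

Relevant sets:
  FIRST(A) = { 'b', 'num', 'y' }

Y → A Y': PREDICT = { 'b', 'num', 'y' }
  'num' is in predict set, so this production goes in M[Y, 'num']

M[Y, 'num'] = Y → A Y'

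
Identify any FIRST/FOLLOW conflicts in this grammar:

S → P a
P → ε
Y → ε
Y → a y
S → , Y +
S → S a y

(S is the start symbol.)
No FIRST/FOLLOW conflicts.

Nullable non-terminals: P, Y.
P has a nullable alternative but only one production, so nothing to check.

Y: nullable alternative(s) Y → ε; FOLLOW(Y) = { '+' }
  Y → ε: FIRST \ {ε} = { } — this is the only nullable alternative, skip
  Y → a y: FIRST \ {ε} = { 'a' } — disjoint from FOLLOW(Y)

S has no nullable alternative, so no FIRST/FOLLOW check is needed there.

No FIRST/FOLLOW conflicts found.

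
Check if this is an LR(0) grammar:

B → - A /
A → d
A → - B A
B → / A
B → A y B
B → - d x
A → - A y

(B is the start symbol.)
No. Shift-reduce conflict between [A → - A y .] and [A → . - A y]

Augment with B' → B and build the canonical LR(0) collection (I0 = CLOSURE({[B' → . B]}), then GOTO on every symbol after a dot until no new states appear). It has 18 states:
  I0: { [A → . - A y], [A → . - B A], [A → . d], [B → . - A /], [B → . - d x], [B → . / A], [B → . A y B], [B' → . B] }  — shift
  I1: { [A → - . A y], [A → - . B A], [A → . - A y], [A → . - B A], [A → . d], [B → - . A /], [B → - . d x], [B → . - A /], [B → . - d x], [B → . / A], [B → . A y B] }  — shift
  I2: { [A → . - A y], [A → . - B A], [A → . d], [B → / . A] }  — shift
  I3: { [B → A . y B] }  — shift
  I4: { [B' → B .] }  — accept
  I5: { [A → d .] }  — reduce
  I6: { [A → . - A y], [A → . - B A], [A → . d], [B → . - A /], [B → . - d x], [B → . / A], [B → . A y B], [B → A y . B] }  — shift
  I7: { [B → A y B .] }  — reduce
  I8: { [A → - . A y], [A → - . B A], [A → . - A y], [A → . - B A], [A → . d], [B → . - A /], [B → . - d x], [B → . / A], [B → . A y B] }  — shift
  I9: { [B → / A .] }  — reduce
  I10: { [A → - A . y], [B → A . y B] }  — shift
  I11: { [A → - B . A], [A → . - A y], [A → . - B A], [A → . d] }  — shift
  I12: { [A → - B A .] }  — reduce
  I13: { [A → - A y .], [A → . - A y], [A → . - B A], [A → . d], [B → . - A /], [B → . - d x], [B → . / A], [B → . A y B], [B → A y . B] }  — shift, reduce
  I14: { [A → - A . y], [B → - A . /], [B → A . y B] }  — shift
  I15: { [A → d .], [B → - d . x] }  — shift, reduce
  I16: { [B → - d x .] }  — reduce
  I17: { [B → - A / .] }  — reduce

Conflict in state I13:
  Shift-reduce conflict between [A → - A y .] and [A → . - A y]
So the grammar is NOT LR(0).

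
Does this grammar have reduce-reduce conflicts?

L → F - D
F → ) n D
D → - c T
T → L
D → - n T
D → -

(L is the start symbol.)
No reduce-reduce conflicts

Augment with L' → L and build the canonical LR(0) collection (I0 = CLOSURE({[L' → . L]}), then GOTO on every symbol after a dot until no new states appear). It has 14 states:
  I0: { [F → . ) n D], [L → . F - D], [L' → . L] }  — shift
  I1: { [F → ) . n D] }  — shift
  I2: { [L → F . - D] }  — shift
  I3: { [L' → L .] }  — accept
  I4: { [D → . - c T], [D → . - n T], [D → . -], [L → F - . D] }  — shift
  I5: { [D → - . c T], [D → - . n T], [D → - .] }  — shift, reduce
  I6: { [L → F - D .] }  — reduce
  I7: { [D → - c . T], [F → . ) n D], [L → . F - D], [T → . L] }  — shift
  I8: { [D → - n . T], [F → . ) n D], [L → . F - D], [T → . L] }  — shift
  I9: { [T → L .] }  — reduce
  I10: { [D → - n T .] }  — reduce
  I11: { [D → - c T .] }  — reduce
  I12: { [D → . - c T], [D → . - n T], [D → . -], [F → ) n . D] }  — shift
  I13: { [F → ) n D .] }  — reduce

No state contains more than one complete item.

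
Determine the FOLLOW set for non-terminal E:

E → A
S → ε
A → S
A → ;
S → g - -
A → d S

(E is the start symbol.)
{ $ }

To compute FOLLOW(E), find every occurrence of E on a right-hand side N → α E β: add FIRST(β) \ {ε}, and if β is empty or nullable also add FOLLOW(N). Iterate to a fixed point.

E is the start symbol, so $ ∈ FOLLOW(E).
E does not occur on any right-hand side.

Taking the union: FOLLOW(E) = { $ }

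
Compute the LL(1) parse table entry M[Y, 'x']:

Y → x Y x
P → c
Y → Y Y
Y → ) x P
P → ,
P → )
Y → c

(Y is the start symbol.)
To find M[Y, 'x'], we find productions for Y where 'x' is in the predict set (PREDICT(N → α) = (FIRST(α) \ {ε}) ∪ (FOLLOW(N) if α ⇒* ε)).

Relevant sets:
  FIRST(Y) = { ')', 'c', 'x' }

Y → x Y x: PREDICT = { 'x' }
  'x' is in predict set, so this production goes in M[Y, 'x']
Y → Y Y: PREDICT = { ')', 'c', 'x' }
  'x' is in predict set, so this production goes in M[Y, 'x']
Y → ) x P: PREDICT = { ')' }
Y → c: PREDICT = { 'c' }

M[Y, 'x'] = Y → x Y x, Y → Y Y  (a multiply-defined cell — the grammar is not LL(1))

Answer: Y → x Y x, Y → Y Y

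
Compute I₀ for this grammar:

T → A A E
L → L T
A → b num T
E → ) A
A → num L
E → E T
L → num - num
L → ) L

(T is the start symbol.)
{ [A → . b num T], [A → . num L], [T → . A A E], [T' → . T] }

First, augment the grammar with T' → T
I₀ = CLOSURE({ [T' → . T] }):
  [T' → . T] has the dot before T: add [T → . A A E]
  [T → . A A E] has the dot before A: add [A → . b num T], [A → . num L]
No further items can be added.

I₀ = { [A → . b num T], [A → . num L], [T → . A A E], [T' → . T] }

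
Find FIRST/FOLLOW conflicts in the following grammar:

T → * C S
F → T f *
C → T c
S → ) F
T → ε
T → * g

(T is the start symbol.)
No FIRST/FOLLOW conflicts.

A FIRST/FOLLOW conflict occurs when a non-terminal N has a nullable alternative N → β (β ⇒* ε) and another alternative N → α with FIRST(α) ∩ FOLLOW(N) ≠ ∅: on such a lookahead the parser cannot decide between expanding α and letting N vanish via β.

Nullable non-terminals: T.

T: nullable alternative(s) T → ε; FOLLOW(T) = { $, 'c', 'f' }
  T → * C S: FIRST \ {ε} = { '*' } — disjoint from FOLLOW(T)
  T → ε: FIRST \ {ε} = { } — this is the only nullable alternative, skip
  T → * g: FIRST \ {ε} = { '*' } — disjoint from FOLLOW(T)

C, F, S have no nullable alternative, so no FIRST/FOLLOW check is needed there.

No FIRST/FOLLOW conflicts found.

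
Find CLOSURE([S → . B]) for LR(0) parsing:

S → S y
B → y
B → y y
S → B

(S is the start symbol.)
To compute CLOSURE, for each item [A → α.Bβ] where B is a non-terminal, add [B → .γ] for all productions B → γ; repeat for the newly added items until nothing changes.

Start with: [S → . B]
  [S → . B] has the dot before B: add [B → . y], [B → . y y]
No further items can be added.

CLOSURE = { [B → . y y], [B → . y], [S → . B] }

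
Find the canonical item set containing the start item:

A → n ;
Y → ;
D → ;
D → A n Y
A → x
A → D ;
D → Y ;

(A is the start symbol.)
First, augment the grammar with A' → A
I₀ = CLOSURE({ [A' → . A] }):
  [A' → . A] has the dot before A: add [A → . n ;], [A → . x], [A → . D ;]
  [A → . D ;] has the dot before D: add [D → . ;], [D → . A n Y], [D → . Y ;]
  [D → . Y ;] has the dot before Y: add [Y → . ;]
No further items can be added.

I₀ = { [A → . D ;], [A → . n ;], [A → . x], [A' → . A], [D → . ;], [D → . A n Y], [D → . Y ;], [Y → . ;] }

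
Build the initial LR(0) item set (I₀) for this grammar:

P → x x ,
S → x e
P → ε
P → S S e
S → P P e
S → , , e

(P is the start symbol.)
First, augment the grammar with P' → P
I₀ = CLOSURE({ [P' → . P] }):
  [P' → . P] has the dot before P: add [P → . x x ,], [P → .], [P → . S S e]
  [P → . S S e] has the dot before S: add [S → . x e], [S → . P P e], [S → . , , e]
No further items can be added.

I₀ = { [P → . S S e], [P → . x x ,], [P → .], [P' → . P], [S → . , , e], [S → . P P e], [S → . x e] }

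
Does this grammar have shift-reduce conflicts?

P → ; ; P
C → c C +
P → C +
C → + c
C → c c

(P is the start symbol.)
Augment with P' → P and build the canonical LR(0) collection (I0 = CLOSURE({[P' → . P]}), then GOTO on every symbol after a dot until no new states appear). It has 13 states:
  I0: { [C → . + c], [C → . c C +], [C → . c c], [P → . ; ; P], [P → . C +], [P' → . P] }  — shift
  I1: { [C → + . c] }  — shift
  I2: { [P → ; . ; P] }  — shift
  I3: { [P → C . +] }  — shift
  I4: { [P' → P .] }  — accept
  I5: { [C → . + c], [C → . c C +], [C → . c c], [C → c . C +], [C → c . c] }  — shift
  I6: { [C → c C . +] }  — shift
  I7: { [C → . + c], [C → . c C +], [C → . c c], [C → c . C +], [C → c . c], [C → c c .] }  — shift, reduce
  I8: { [C → c C + .] }  — reduce
  I9: { [P → C + .] }  — reduce
  I10: { [C → . + c], [C → . c C +], [C → . c c], [P → . ; ; P], [P → . C +], [P → ; ; . P] }  — shift
  I11: { [P → ; ; P .] }  — reduce
  I12: { [C → + c .] }  — reduce

I7 contains reduce item [C → c c .] and shift items [C → . + c], [C → . c C +], [C → . c c], [C → c . c] — shift-reduce conflict.

Answer: Yes — I7: [C → c c .] vs [C → . + c]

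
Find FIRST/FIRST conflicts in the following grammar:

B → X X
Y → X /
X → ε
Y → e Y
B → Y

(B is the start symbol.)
No FIRST/FIRST conflicts.

A FIRST/FIRST conflict occurs when two productions N → α and N → β for the same non-terminal have FIRST(α) ∩ FIRST(β) ≠ ∅ (with ε ∈ FIRST of a nullable right-hand side, so two nullable alternatives also conflict).

FIRST sets of the non-terminals at (or reachable through a nullable prefix from) the front of some alternative:
  FIRST(X) = { ε }
  FIRST(Y) = { '/', 'e' }

Productions for B:
  B → X X: FIRST = { ε }
  B → Y: FIRST = { '/', 'e' }
Productions for Y:
  Y → X /: FIRST = { '/' }
  Y → e Y: FIRST = { 'e' }
X has only one production, so no FIRST/FIRST conflict is possible there.

All alternatives of each non-terminal have pairwise disjoint FIRST sets.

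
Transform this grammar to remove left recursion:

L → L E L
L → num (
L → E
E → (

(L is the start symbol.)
L → num ( L'
L → E L'
L' → E L L'
L' → ε
E → (

L is directly left-recursive. The standard transformation for
  A → A α₁ | ... | A α_m | β₁ | ... | β_n
is
  A  → β₁ A' | ... | β_n A'
  A' → α₁ A' | ... | α_m A' | ε

L → num ( becomes L → num ( L'
L → E becomes L → E L'
L → L E L becomes L' → E L L'
Add L' → ε

Productions for other non-terminals are unchanged:
  E → (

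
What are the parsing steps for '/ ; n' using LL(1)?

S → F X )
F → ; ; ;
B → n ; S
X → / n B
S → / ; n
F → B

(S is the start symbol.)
LL(1) parsing maintains a stack (initially the start symbol over $) and the input. At each step: if the stack top is a terminal, match it against the current input token; if it is a non-terminal N, replace it with the RHS of M[N, lookahead] (the unique production whose predict set contains the lookahead).

Stack is shown with the top on the left.

Stack    Input    Action
------------------------
S $      / ; n $  output S → / ; n
/ ; n $  / ; n $  match '/'
; n $    ; n $    match ';'
n $      n $      match 'n'
$        $        accept

The string is accepted.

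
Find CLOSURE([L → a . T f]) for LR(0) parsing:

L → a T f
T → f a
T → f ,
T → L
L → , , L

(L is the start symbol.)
{ [L → . , , L], [L → . a T f], [L → a . T f], [T → . L], [T → . f ,], [T → . f a] }

To compute CLOSURE, for each item [A → α.Bβ] where B is a non-terminal, add [B → .γ] for all productions B → γ; repeat for the newly added items until nothing changes.

Start with: [L → a . T f]
  [L → a . T f] has the dot before T: add [T → . f a], [T → . f ,], [T → . L]
  [T → . L] has the dot before L: add [L → . a T f], [L → . , , L]
No further items can be added.

CLOSURE = { [L → . , , L], [L → . a T f], [L → a . T f], [T → . L], [T → . f ,], [T → . f a] }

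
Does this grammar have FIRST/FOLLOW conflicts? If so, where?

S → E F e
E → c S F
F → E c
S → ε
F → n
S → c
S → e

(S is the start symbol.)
Yes. S → E F e with FOLLOW(S) on { 'c' }; S → c with FOLLOW(S) on { 'c' }

Nullable non-terminals: S.
FIRST sets used below: FIRST(E) = { 'c' }

S: nullable alternative(s) S → ε; FOLLOW(S) = { $, 'c', 'n' }
  S → E F e: FIRST \ {ε} = { 'c' } — overlaps FOLLOW(S) on { 'c' }: CONFLICT
  S → ε: FIRST \ {ε} = { } — this is the only nullable alternative, skip
  S → c: FIRST \ {ε} = { 'c' } — overlaps FOLLOW(S) on { 'c' }: CONFLICT
  S → e: FIRST \ {ε} = { 'e' } — disjoint from FOLLOW(S)

E, F have no nullable alternative, so no FIRST/FOLLOW check is needed there.

So the grammar has 2 FIRST/FOLLOW conflicts (marked CONFLICT above).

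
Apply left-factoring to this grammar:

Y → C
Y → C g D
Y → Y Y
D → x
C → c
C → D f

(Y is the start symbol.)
Y → C Y'
Y' → ε
Y' → g D
Y → Y Y
D → x
C → c
C → D f

Left-factoring transforms A → αβ₁ | αβ₂ into A → αA' and A' → β₁ | β₂
(α is the longest common prefix among the alternatives). Repeat until
no nonterminal has two alternatives with a common prefix.

Round 1: Y has alternatives sharing prefix 'C'. Introduce Y': Y → C Y'
  Add: Y' → ε
  Add: Y' → g D

No remaining common prefixes — done.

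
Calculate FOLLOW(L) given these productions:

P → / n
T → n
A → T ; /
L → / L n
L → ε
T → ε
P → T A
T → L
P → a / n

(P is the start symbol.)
{ '/', ';', 'n' }

In L → / L n: L is followed by n, add FIRST(n) \ {ε} = { 'n' }
In T → L: L is at the end, add FOLLOW(T)

The FOLLOW sets referred to above (computed the same way, to a fixed point):
  FOLLOW(T) = { '/', ';', 'n' }

Taking the union: FOLLOW(L) = { '/', ';', 'n' }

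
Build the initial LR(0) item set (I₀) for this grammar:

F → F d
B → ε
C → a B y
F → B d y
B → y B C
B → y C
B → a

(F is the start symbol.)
{ [B → . a], [B → . y B C], [B → . y C], [B → .], [F → . B d y], [F → . F d], [F' → . F] }

First, augment the grammar with F' → F
I₀ = CLOSURE({ [F' → . F] }):
  [F' → . F] has the dot before F: add [F → . F d], [F → . B d y]
  [F → . B d y] has the dot before B: add [B → .], [B → . y B C], [B → . y C], [B → . a]
No further items can be added.

I₀ = { [B → . a], [B → . y B C], [B → . y C], [B → .], [F → . B d y], [F → . F d], [F' → . F] }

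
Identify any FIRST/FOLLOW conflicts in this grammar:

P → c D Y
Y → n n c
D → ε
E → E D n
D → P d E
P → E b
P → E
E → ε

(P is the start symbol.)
Yes. P → E b with FOLLOW(P) on { 'd' }; D → P d E with FOLLOW(D) on { 'n' }; E → E D n with FOLLOW(E) on { 'b', 'c', 'd', 'n' }

A FIRST/FOLLOW conflict occurs when a non-terminal N has a nullable alternative N → β (β ⇒* ε) and another alternative N → α with FIRST(α) ∩ FOLLOW(N) ≠ ∅: on such a lookahead the parser cannot decide between expanding α and letting N vanish via β.

Nullable non-terminals: D, E, P.
FIRST sets used below: FIRST(P) = { 'b', 'c', 'd', 'n', ε }, FIRST(E) = { 'b', 'c', 'd', 'n', ε }, FIRST(D) = { 'b', 'c', 'd', 'n', ε }

D: nullable alternative(s) D → ε; FOLLOW(D) = { 'n' }
  D → ε: FIRST \ {ε} = { } — this is the only nullable alternative, skip
  D → P d E: FIRST \ {ε} = { 'b', 'c', 'd', 'n' } — overlaps FOLLOW(D) on { 'n' }: CONFLICT

E: nullable alternative(s) E → ε; FOLLOW(E) = { $, 'b', 'c', 'd', 'n' }
  E → E D n: FIRST \ {ε} = { 'b', 'c', 'd', 'n' } — overlaps FOLLOW(E) on { 'b', 'c', 'd', 'n' }: CONFLICT
  E → ε: FIRST \ {ε} = { } — this is the only nullable alternative, skip

P: nullable alternative(s) P → E; FOLLOW(P) = { $, 'd' }
  P → c D Y: FIRST \ {ε} = { 'c' } — disjoint from FOLLOW(P)
  P → E b: FIRST \ {ε} = { 'b', 'c', 'd', 'n' } — overlaps FOLLOW(P) on { 'd' }: CONFLICT
  P → E: FIRST \ {ε} = { 'b', 'c', 'd', 'n' } — this is the only nullable alternative, skip

Y has no nullable alternative, so no FIRST/FOLLOW check is needed there.

So the grammar has 3 FIRST/FOLLOW conflicts (marked CONFLICT above).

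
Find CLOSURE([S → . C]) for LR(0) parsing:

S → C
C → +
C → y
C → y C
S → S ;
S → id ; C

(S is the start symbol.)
{ [C → . +], [C → . y C], [C → . y], [S → . C] }

To compute CLOSURE, for each item [A → α.Bβ] where B is a non-terminal, add [B → .γ] for all productions B → γ; repeat for the newly added items until nothing changes.

Start with: [S → . C]
  [S → . C] has the dot before C: add [C → . +], [C → . y], [C → . y C]
No further items can be added.

CLOSURE = { [C → . +], [C → . y C], [C → . y], [S → . C] }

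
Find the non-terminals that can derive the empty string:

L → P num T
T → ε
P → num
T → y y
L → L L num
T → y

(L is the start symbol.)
A non-terminal is nullable if it can derive ε (the empty string): either it has an ε-production, or it has a production whose right-hand side consists entirely of nullable non-terminals.

ε-productions: T → ε
So T is immediately nullable.
No further non-terminal can be added: every production for the remaining non-terminals contains a terminal or a non-nullable non-terminal.
Nullable = { 'T' }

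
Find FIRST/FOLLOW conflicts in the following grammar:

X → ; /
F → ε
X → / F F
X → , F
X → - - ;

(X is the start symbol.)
No FIRST/FOLLOW conflicts.

A FIRST/FOLLOW conflict occurs when a non-terminal N has a nullable alternative N → β (β ⇒* ε) and another alternative N → α with FIRST(α) ∩ FOLLOW(N) ≠ ∅: on such a lookahead the parser cannot decide between expanding α and letting N vanish via β.

Nullable non-terminals: F.
F has a nullable alternative but only one production, so nothing to check.

X has no nullable alternative, so no FIRST/FOLLOW check is needed there.

No FIRST/FOLLOW conflicts found.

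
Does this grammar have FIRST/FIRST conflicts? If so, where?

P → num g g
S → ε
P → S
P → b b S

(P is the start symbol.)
FIRST sets of the non-terminals at (or reachable through a nullable prefix from) the front of some alternative:
  FIRST(S) = { ε }

Productions for P:
  P → num g g: FIRST = { 'num' }
  P → S: FIRST = { ε }
  P → b b S: FIRST = { 'b' }
S has only one production, so no FIRST/FIRST conflict is possible there.

All alternatives of each non-terminal have pairwise disjoint FIRST sets.

Answer: No FIRST/FIRST conflicts.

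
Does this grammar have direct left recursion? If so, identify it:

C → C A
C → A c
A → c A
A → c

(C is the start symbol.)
Yes, C is left-recursive

Direct left recursion occurs when N → N α for some non-terminal N (the right-hand side begins with the left-hand side itself).

C → C A: LEFT RECURSIVE (starts with C)
C → A c: starts with A
A → c A: starts with c
A → c: starts with c

The grammar has direct left recursion on: C.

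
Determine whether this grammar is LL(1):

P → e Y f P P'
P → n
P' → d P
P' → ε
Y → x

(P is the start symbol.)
No. Predict set conflict for P': { 'd' }

Relevant sets:
  FOLLOW(P') = { $, 'd' }

For P:
  PREDICT(P → e Y f P P') = { 'e' }
  PREDICT(P → n) = { 'n' }
For P':
  PREDICT(P' → d P) = { 'd' }
  PREDICT(P' → ε) = { $, 'd' }
Y has a single production, so nothing to check there.

Conflict found: Predict set conflict for P': { 'd' }
The grammar is NOT LL(1).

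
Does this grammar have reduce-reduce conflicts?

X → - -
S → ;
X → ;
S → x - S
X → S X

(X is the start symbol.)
A reduce-reduce conflict occurs when an LR(0) state has two complete items [A → α .] and [B → β .] — both call for a reduction, and with no lookahead the parser cannot choose between them.

Augment with X' → X and build the canonical LR(0) collection (I0 = CLOSURE({[X' → . X]}), then GOTO on every symbol after a dot until no new states appear). It has 11 states:
  I0: { [S → . ;], [S → . x - S], [X → . - -], [X → . ;], [X → . S X], [X' → . X] }  — shift
  I1: { [X → - . -] }  — shift
  I2: { [S → ; .], [X → ; .] }  — 2 reduces
  I3: { [S → . ;], [S → . x - S], [X → . - -], [X → . ;], [X → . S X], [X → S . X] }  — shift
  I4: { [X' → X .] }  — accept
  I5: { [S → x . - S] }  — shift
  I6: { [S → . ;], [S → . x - S], [S → x - . S] }  — shift
  I7: { [S → ; .] }  — reduce
  I8: { [S → x - S .] }  — reduce
  I9: { [X → S X .] }  — reduce
  I10: { [X → - - .] }  — reduce

I2 contains complete items [S → ; .], [X → ; .] — reduce-reduce conflict.

Answer: Yes — I2: [S → ; .] vs [X → ; .]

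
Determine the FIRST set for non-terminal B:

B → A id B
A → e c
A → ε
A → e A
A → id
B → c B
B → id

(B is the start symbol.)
{ 'c', 'e', 'id' }

To compute FIRST(B), examine every production with B on the left-hand side, reading each right-hand side left to right until a non-nullable symbol is reached.

FIRST sets of the other non-terminals involved (by the same procedure, iterated to a fixed point):
  FIRST(A) = { 'e', 'id', ε }

From B → A id B:
  - A is a non-terminal: add FIRST(A) \ {ε} = { 'e', 'id' }
    A is nullable, so continue to the next symbol
  - id is a terminal: add 'id' and stop
From B → c B:
  - c is a terminal: add 'c' and stop
From B → id:
  - id is a terminal: add 'id' and stop

Collecting: FIRST(B) = { 'c', 'e', 'id' }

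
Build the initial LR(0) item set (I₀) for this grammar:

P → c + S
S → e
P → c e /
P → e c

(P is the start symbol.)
{ [P → . c + S], [P → . c e /], [P → . e c], [P' → . P] }

First, augment the grammar with P' → P
I₀ = CLOSURE({ [P' → . P] }):
  [P' → . P] has the dot before P: add [P → . c + S], [P → . c e /], [P → . e c]
No further items can be added.

I₀ = { [P → . c + S], [P → . c e /], [P → . e c], [P' → . P] }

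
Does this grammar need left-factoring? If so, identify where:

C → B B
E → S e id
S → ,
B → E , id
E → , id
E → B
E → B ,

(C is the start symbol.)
Yes, E has productions with common prefix 'B'

Left-factoring is needed when two productions for the same non-terminal
share a common prefix on the right-hand side.

Productions for E:
  E → S e id
  E → , id
  E → B
  E → B ,

Found common prefix 'B' in productions for E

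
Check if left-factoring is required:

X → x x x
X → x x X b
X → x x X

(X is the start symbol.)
Yes, X has productions with common prefix 'x x'

Left-factoring is needed when two productions for the same non-terminal
share a common prefix on the right-hand side.

Productions for X:
  X → x x x
  X → x x X b
  X → x x X

Found common prefix 'x x' in productions for X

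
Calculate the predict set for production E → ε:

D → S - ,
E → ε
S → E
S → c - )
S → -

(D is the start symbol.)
PREDICT(E → ε) = (FIRST(RHS) \ {ε}) ∪ (FOLLOW(E) if ε ∈ FIRST(RHS), i.e. RHS ⇒* ε)
The right-hand side is ε (FIRST(ε) = { ε }), so the predict set is FOLLOW(E) = { '-' }
PREDICT(E → ε) = { '-' }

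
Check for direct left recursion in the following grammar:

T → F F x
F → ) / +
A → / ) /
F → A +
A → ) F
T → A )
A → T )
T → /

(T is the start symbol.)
No direct left recursion

Direct left recursion occurs when N → N α for some non-terminal N (the right-hand side begins with the left-hand side itself).

T → F F x: starts with F
F → ) / +: starts with ')'
A → / ) /: starts with '/'
F → A +: starts with A
A → ) F: starts with ')'
T → A ): starts with A
A → T ): starts with T
T → /: starts with '/'

No direct left recursion found.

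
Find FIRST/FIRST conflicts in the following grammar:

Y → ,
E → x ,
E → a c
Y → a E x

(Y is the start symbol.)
A FIRST/FIRST conflict occurs when two productions N → α and N → β for the same non-terminal have FIRST(α) ∩ FIRST(β) ≠ ∅ (with ε ∈ FIRST of a nullable right-hand side, so two nullable alternatives also conflict).

Productions for Y:
  Y → ,: FIRST = { ',' }
  Y → a E x: FIRST = { 'a' }
Productions for E:
  E → x ,: FIRST = { 'x' }
  E → a c: FIRST = { 'a' }

All alternatives of each non-terminal have pairwise disjoint FIRST sets.

Answer: No FIRST/FIRST conflicts.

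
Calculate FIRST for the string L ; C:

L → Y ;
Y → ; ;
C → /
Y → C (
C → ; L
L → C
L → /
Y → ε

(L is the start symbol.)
FIRST sets of the non-terminals involved (from the grammar, by fixed-point iteration):
  FIRST(L) = { '/', ';' }

To compute FIRST(L ; C), process the symbols left to right:
Symbol L is a non-terminal. Add FIRST(L) \ {ε} = { '/', ';' }
L is not nullable (ε ∉ FIRST(L)), so stop here.
FIRST(L ; C) = { '/', ';' }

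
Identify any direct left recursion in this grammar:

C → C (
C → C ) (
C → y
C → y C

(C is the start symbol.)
Yes, C is left-recursive

C → C (: LEFT RECURSIVE (starts with C)
C → C ) (: LEFT RECURSIVE (starts with C)
C → y: starts with y
C → y C: starts with y

The grammar has direct left recursion on: C.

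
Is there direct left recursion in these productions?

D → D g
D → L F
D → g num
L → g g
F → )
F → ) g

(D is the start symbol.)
Direct left recursion occurs when N → N α for some non-terminal N (the right-hand side begins with the left-hand side itself).

D → D g: LEFT RECURSIVE (starts with D)
D → L F: starts with L
D → g num: starts with g
L → g g: starts with g
F → ): starts with ')'
F → ) g: starts with ')'

The grammar has direct left recursion on: D.

Answer: Yes, D is left-recursive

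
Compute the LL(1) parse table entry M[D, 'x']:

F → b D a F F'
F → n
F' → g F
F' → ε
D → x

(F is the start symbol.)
D → x

To find M[D, 'x'], we find productions for D where 'x' is in the predict set (PREDICT(N → α) = (FIRST(α) \ {ε}) ∪ (FOLLOW(N) if α ⇒* ε)).

D → x: PREDICT = { 'x' }
  'x' is in predict set, so this production goes in M[D, 'x']

M[D, 'x'] = D → x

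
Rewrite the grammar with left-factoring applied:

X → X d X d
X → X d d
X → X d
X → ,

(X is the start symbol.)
X → X d X'
X' → X d
X' → d
X' → ε
X → ,

Left-factoring transforms A → αβ₁ | αβ₂ into A → αA' and A' → β₁ | β₂
(α is the longest common prefix among the alternatives). Repeat until
no nonterminal has two alternatives with a common prefix.

Round 1: X has alternatives sharing prefix 'X d'. Introduce X': X → X d X'
  Add: X' → X d
  Add: X' → d
  Add: X' → ε

No remaining common prefixes — done.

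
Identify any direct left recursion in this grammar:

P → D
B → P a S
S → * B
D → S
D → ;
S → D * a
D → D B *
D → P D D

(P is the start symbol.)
Yes, D is left-recursive

Direct left recursion occurs when N → N α for some non-terminal N (the right-hand side begins with the left-hand side itself).

P → D: starts with D
B → P a S: starts with P
S → * B: starts with '*'
D → S: starts with S
D → ;: starts with ';'
S → D * a: starts with D
D → D B *: LEFT RECURSIVE (starts with D)
D → P D D: starts with P

The grammar has direct left recursion on: D.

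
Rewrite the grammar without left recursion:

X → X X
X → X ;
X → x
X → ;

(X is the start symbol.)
X is directly left-recursive. The standard transformation for
  A → A α₁ | ... | A α_m | β₁ | ... | β_n
is
  A  → β₁ A' | ... | β_n A'
  A' → α₁ A' | ... | α_m A' | ε

X → x becomes X → x X'
X → ; becomes X → ; X'
X → X X becomes X' → X X'
X → X ; becomes X' → ; X'
Add X' → ε

Resulting grammar:
X → x X'
X → ; X'
X' → X X'
X' → ; X'
X' → ε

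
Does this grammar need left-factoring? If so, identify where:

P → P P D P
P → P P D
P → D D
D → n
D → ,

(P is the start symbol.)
Left-factoring is needed when two productions for the same non-terminal
share a common prefix on the right-hand side.

Productions for P:
  P → P P D P
  P → P P D
  P → D D
Productions for D:
  D → n
  D → ,

Found common prefix 'P P D' in productions for P

Answer: Yes, P has productions with common prefix 'P P D'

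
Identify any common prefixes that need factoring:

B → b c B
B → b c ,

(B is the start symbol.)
Left-factoring is needed when two productions for the same non-terminal
share a common prefix on the right-hand side.

Productions for B:
  B → b c B
  B → b c ,

Found common prefix 'b c' in productions for B

Answer: Yes, B has productions with common prefix 'b c'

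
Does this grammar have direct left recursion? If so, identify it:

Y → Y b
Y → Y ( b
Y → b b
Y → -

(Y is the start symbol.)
Y → Y b: LEFT RECURSIVE (starts with Y)
Y → Y ( b: LEFT RECURSIVE (starts with Y)
Y → b b: starts with b
Y → -: starts with '-'

The grammar has direct left recursion on: Y.

Answer: Yes, Y is left-recursive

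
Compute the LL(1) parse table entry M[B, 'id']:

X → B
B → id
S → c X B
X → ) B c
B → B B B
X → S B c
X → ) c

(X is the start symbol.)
B → id, B → B B B

To find M[B, 'id'], we find productions for B where 'id' is in the predict set (PREDICT(N → α) = (FIRST(α) \ {ε}) ∪ (FOLLOW(N) if α ⇒* ε)).

Relevant sets:
  FIRST(B) = { 'id' }

B → id: PREDICT = { 'id' }
  'id' is in predict set, so this production goes in M[B, 'id']
B → B B B: PREDICT = { 'id' }
  'id' is in predict set, so this production goes in M[B, 'id']

M[B, 'id'] = B → id, B → B B B  (a multiply-defined cell — the grammar is not LL(1))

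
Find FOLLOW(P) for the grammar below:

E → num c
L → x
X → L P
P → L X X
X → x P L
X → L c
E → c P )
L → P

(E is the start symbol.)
In X → L P: P is at the end, add FOLLOW(X)
In X → x P L: P is followed by L, add FIRST(L) \ {ε} = { 'x' }
In E → c P ): P is followed by ')', add FIRST(')') \ {ε} = { ')' }
In L → P: P is at the end, add FOLLOW(L)

The FOLLOW sets referred to above (computed the same way, to a fixed point):
  FOLLOW(X) = { ')', 'c', 'x' }
  FOLLOW(L) = { ')', 'c', 'x' }

Taking the union: FOLLOW(P) = { ')', 'c', 'x' }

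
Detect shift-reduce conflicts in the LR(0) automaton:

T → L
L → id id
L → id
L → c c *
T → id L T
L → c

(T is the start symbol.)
Augment with T' → T and build the canonical LR(0) collection (I0 = CLOSURE({[T' → . T]}), then GOTO on every symbol after a dot until no new states appear). It has 11 states:
  I0: { [L → . c c *], [L → . c], [L → . id id], [L → . id], [T → . L], [T → . id L T], [T' → . T] }  — shift
  I1: { [T → L .] }  — reduce
  I2: { [T' → T .] }  — accept
  I3: { [L → c . c *], [L → c .] }  — shift, reduce
  I4: { [L → . c c *], [L → . c], [L → . id id], [L → . id], [L → id . id], [L → id .], [T → id . L T] }  — shift, reduce
  I5: { [L → . c c *], [L → . c], [L → . id id], [L → . id], [T → . L], [T → . id L T], [T → id L . T] }  — shift
  I6: { [L → id . id], [L → id .], [L → id id .] }  — shift, 2 reduces
  I7: { [L → id id .] }  — reduce
  I8: { [T → id L T .] }  — reduce
  I9: { [L → c c . *] }  — shift
  I10: { [L → c c * .] }  — reduce

I3 contains reduce item [L → c .] and shift item [L → c . c *] — shift-reduce conflict.
I4 contains reduce item [L → id .] and shift items [L → . c], [L → . c c *], [L → . id], [L → . id id], [L → id . id] — shift-reduce conflict.
I6 contains reduce items [L → id .], [L → id id .] and shift item [L → id . id] — shift-reduce conflict.

Answer: Yes — I3: [L → c .] vs [L → c . c *]; I4: [L → id .] vs [L → . c]; I6: [L → id .] vs [L → id . id]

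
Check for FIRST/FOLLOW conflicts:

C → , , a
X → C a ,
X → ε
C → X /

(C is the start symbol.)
Nullable non-terminals: X.
FIRST sets used below: FIRST(C) = { ',', '/' }

X: nullable alternative(s) X → ε; FOLLOW(X) = { '/' }
  X → C a ,: FIRST \ {ε} = { ',', '/' } — overlaps FOLLOW(X) on { '/' }: CONFLICT
  X → ε: FIRST \ {ε} = { } — this is the only nullable alternative, skip

C has no nullable alternative, so no FIRST/FOLLOW check is needed there.

So the grammar has 1 FIRST/FOLLOW conflict (marked CONFLICT above).

Answer: Yes. X → C a ',' with FOLLOW(X) on { '/' }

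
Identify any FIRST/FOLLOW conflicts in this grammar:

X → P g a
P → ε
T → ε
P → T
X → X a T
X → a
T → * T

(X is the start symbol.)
No FIRST/FOLLOW conflicts.

A FIRST/FOLLOW conflict occurs when a non-terminal N has a nullable alternative N → β (β ⇒* ε) and another alternative N → α with FIRST(α) ∩ FOLLOW(N) ≠ ∅: on such a lookahead the parser cannot decide between expanding α and letting N vanish via β.

Nullable non-terminals: P, T.
FIRST sets used below: FIRST(T) = { '*', ε }

P: nullable alternative(s) P → ε, P → T; FOLLOW(P) = { 'g' }
  P → ε: FIRST \ {ε} = { } — disjoint from FOLLOW(P)
  P → T: FIRST \ {ε} = { '*' } — disjoint from FOLLOW(P)

T: nullable alternative(s) T → ε; FOLLOW(T) = { $, 'a', 'g' }
  T → ε: FIRST \ {ε} = { } — this is the only nullable alternative, skip
  T → * T: FIRST \ {ε} = { '*' } — disjoint from FOLLOW(T)

X has no nullable alternative, so no FIRST/FOLLOW check is needed there.

No FIRST/FOLLOW conflicts found.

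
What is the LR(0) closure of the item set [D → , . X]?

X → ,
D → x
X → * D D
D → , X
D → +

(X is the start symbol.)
{ [D → , . X], [X → . * D D], [X → . ,] }

To compute CLOSURE, for each item [A → α.Bβ] where B is a non-terminal, add [B → .γ] for all productions B → γ; repeat for the newly added items until nothing changes.

Start with: [D → , . X]
  [D → , . X] has the dot before X: add [X → . ,], [X → . * D D]
No further items can be added.

CLOSURE = { [D → , . X], [X → . * D D], [X → . ,] }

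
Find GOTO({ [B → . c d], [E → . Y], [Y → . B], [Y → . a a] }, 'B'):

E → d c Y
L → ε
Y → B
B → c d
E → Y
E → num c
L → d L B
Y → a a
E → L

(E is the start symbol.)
{ [Y → B .] }

GOTO(I, 'B') = CLOSURE({ [A → αX.β] : [A → α.Xβ] ∈ I, X = 'B' })

Items with dot before 'B', with the dot advanced:
  [Y → . B] → [Y → B .]
Closure adds nothing (no advanced item has the dot before a non-terminal).

GOTO = { [Y → B .] }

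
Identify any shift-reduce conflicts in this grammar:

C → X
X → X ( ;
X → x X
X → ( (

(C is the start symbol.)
Yes — I3: [C → X .] vs [X → X . ( ;]; I5: [X → x X .] vs [X → X . ( ;]

Augment with C' → C and build the canonical LR(0) collection (I0 = CLOSURE({[C' → . C]}), then GOTO on every symbol after a dot until no new states appear). It has 9 states:
  I0: { [C → . X], [C' → . C], [X → . ( (], [X → . X ( ;], [X → . x X] }  — shift
  I1: { [X → ( . (] }  — shift
  I2: { [C' → C .] }  — accept
  I3: { [C → X .], [X → X . ( ;] }  — shift, reduce
  I4: { [X → . ( (], [X → . X ( ;], [X → . x X], [X → x . X] }  — shift
  I5: { [X → X . ( ;], [X → x X .] }  — shift, reduce
  I6: { [X → X ( . ;] }  — shift
  I7: { [X → X ( ; .] }  — reduce
  I8: { [X → ( ( .] }  — reduce

I3 contains reduce item [C → X .] and shift item [X → X . ( ;] — shift-reduce conflict.
I5 contains reduce item [X → x X .] and shift item [X → X . ( ;] — shift-reduce conflict.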